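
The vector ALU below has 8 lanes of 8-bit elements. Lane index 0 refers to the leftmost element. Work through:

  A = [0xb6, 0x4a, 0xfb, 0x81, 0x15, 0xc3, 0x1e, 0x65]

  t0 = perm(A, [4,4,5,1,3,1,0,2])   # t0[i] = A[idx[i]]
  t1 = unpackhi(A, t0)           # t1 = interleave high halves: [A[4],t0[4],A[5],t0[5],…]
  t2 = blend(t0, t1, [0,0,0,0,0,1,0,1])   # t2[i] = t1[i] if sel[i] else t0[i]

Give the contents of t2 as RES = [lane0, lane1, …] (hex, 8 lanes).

→ t0 |15|15|c3|4a|81|4a|b6|fb|
→ t1 |15|81|c3|4a|1e|b6|65|fb|
→ t2 |15|15|c3|4a|81|b6|b6|fb|

RES = [0x15, 0x15, 0xc3, 0x4a, 0x81, 0xb6, 0xb6, 0xfb]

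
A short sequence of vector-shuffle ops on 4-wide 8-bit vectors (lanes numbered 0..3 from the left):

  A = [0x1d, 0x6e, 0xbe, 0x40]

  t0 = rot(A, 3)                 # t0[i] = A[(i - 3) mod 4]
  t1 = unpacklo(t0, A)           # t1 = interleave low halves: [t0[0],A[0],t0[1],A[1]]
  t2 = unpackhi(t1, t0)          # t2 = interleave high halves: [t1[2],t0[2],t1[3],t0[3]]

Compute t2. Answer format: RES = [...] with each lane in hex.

→ t0 |6e|be|40|1d|
→ t1 |6e|1d|be|6e|
→ t2 |be|40|6e|1d|

RES = [ 0xbe  0x40  0x6e  0x1d ]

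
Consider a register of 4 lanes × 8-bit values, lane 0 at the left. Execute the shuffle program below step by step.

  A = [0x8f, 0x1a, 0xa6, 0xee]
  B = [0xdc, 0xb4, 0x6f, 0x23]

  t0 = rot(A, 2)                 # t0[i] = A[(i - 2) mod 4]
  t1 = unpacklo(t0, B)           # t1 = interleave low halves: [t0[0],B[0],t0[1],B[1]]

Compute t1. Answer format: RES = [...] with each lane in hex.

→ t0 |a6|ee|8f|1a|
→ t1 |a6|dc|ee|b4|

RES = [0xa6, 0xdc, 0xee, 0xb4]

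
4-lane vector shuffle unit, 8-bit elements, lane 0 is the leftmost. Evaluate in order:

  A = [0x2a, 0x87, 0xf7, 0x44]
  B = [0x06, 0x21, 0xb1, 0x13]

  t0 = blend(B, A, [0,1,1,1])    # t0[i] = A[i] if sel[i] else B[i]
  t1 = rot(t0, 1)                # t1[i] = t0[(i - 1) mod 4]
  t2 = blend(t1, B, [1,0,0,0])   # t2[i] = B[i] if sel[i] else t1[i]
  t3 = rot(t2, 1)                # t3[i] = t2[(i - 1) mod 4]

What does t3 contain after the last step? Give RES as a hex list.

RES = [0xf7, 0x06, 0x06, 0x87]

  t0: 06 87 f7 44
  t1: 44 06 87 f7
  t2: 06 06 87 f7
  t3: f7 06 06 87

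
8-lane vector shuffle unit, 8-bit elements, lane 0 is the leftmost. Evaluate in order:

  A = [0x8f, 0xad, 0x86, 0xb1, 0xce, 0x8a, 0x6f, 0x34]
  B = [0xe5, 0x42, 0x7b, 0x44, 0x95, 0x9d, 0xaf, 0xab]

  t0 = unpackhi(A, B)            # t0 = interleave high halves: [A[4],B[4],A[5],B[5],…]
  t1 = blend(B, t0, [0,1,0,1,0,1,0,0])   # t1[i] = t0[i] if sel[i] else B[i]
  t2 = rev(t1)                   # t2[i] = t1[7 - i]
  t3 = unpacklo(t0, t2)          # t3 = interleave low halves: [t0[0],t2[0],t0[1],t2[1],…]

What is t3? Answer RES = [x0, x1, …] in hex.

RES = [0xce, 0xab, 0x95, 0xaf, 0x8a, 0xaf, 0x9d, 0x95]

  t0: ce 95 8a 9d 6f af 34 ab
  t1: e5 95 7b 9d 95 af af ab
  t2: ab af af 95 9d 7b 95 e5
  t3: ce ab 95 af 8a af 9d 95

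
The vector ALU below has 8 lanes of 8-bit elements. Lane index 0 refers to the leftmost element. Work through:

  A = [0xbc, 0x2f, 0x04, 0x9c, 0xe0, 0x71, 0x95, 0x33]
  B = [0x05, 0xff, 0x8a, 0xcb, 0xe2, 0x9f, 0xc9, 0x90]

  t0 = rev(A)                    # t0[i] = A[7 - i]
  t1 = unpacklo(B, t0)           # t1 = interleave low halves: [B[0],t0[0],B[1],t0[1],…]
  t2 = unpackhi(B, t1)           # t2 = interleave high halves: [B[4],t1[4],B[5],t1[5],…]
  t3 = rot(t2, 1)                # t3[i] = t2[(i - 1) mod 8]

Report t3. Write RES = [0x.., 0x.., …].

t0 = [0x33, 0x95, 0x71, 0xe0, 0x9c, 0x04, 0x2f, 0xbc]
t1 = [0x05, 0x33, 0xff, 0x95, 0x8a, 0x71, 0xcb, 0xe0]
t2 = [0xe2, 0x8a, 0x9f, 0x71, 0xc9, 0xcb, 0x90, 0xe0]
t3 = [0xe0, 0xe2, 0x8a, 0x9f, 0x71, 0xc9, 0xcb, 0x90]

RES = [ 0xe0  0xe2  0x8a  0x9f  0x71  0xc9  0xcb  0x90 ]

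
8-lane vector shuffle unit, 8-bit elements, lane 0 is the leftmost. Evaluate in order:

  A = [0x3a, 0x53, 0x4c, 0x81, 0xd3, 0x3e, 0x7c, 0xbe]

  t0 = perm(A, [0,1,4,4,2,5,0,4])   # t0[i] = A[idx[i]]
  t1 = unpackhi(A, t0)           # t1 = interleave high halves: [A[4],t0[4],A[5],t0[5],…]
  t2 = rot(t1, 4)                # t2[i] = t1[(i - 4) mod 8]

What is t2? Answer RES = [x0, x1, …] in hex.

RES = [ 0x7c  0x3a  0xbe  0xd3  0xd3  0x4c  0x3e  0x3e ]

t0 = [0x3a, 0x53, 0xd3, 0xd3, 0x4c, 0x3e, 0x3a, 0xd3]
t1 = [0xd3, 0x4c, 0x3e, 0x3e, 0x7c, 0x3a, 0xbe, 0xd3]
t2 = [0x7c, 0x3a, 0xbe, 0xd3, 0xd3, 0x4c, 0x3e, 0x3e]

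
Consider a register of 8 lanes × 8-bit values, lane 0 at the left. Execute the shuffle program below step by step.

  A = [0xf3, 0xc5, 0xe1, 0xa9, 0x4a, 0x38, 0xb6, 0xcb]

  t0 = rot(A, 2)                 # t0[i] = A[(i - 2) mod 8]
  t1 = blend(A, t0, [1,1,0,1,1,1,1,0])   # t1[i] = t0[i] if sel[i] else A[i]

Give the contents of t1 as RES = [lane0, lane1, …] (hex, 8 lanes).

RES = [0xb6, 0xcb, 0xe1, 0xc5, 0xe1, 0xa9, 0x4a, 0xcb]

→ t0 |b6|cb|f3|c5|e1|a9|4a|38|
→ t1 |b6|cb|e1|c5|e1|a9|4a|cb|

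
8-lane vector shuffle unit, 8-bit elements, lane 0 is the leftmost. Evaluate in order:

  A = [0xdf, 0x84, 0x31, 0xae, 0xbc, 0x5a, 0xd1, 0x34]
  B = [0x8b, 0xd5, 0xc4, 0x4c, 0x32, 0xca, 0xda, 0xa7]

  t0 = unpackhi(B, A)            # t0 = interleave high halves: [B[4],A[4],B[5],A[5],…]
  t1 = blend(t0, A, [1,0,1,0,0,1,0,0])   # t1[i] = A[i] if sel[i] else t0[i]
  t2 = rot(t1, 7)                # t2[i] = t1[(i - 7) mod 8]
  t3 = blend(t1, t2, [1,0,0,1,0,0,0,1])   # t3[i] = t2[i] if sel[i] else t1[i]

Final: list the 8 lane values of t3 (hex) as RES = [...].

→ t0 |32|bc|ca|5a|da|d1|a7|34|
→ t1 |df|bc|31|5a|da|5a|a7|34|
→ t2 |bc|31|5a|da|5a|a7|34|df|
→ t3 |bc|bc|31|da|da|5a|a7|df|

RES = [ 0xbc  0xbc  0x31  0xda  0xda  0x5a  0xa7  0xdf ]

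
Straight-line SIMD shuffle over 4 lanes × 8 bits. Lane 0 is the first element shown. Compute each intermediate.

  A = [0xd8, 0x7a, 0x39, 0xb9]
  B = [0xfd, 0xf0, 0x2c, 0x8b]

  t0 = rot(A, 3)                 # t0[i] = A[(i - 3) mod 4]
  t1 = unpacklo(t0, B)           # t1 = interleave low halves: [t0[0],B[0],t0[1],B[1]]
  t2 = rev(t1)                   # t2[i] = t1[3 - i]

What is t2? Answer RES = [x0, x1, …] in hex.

→ t0 |7a|39|b9|d8|
→ t1 |7a|fd|39|f0|
→ t2 |f0|39|fd|7a|

RES = [0xf0, 0x39, 0xfd, 0x7a]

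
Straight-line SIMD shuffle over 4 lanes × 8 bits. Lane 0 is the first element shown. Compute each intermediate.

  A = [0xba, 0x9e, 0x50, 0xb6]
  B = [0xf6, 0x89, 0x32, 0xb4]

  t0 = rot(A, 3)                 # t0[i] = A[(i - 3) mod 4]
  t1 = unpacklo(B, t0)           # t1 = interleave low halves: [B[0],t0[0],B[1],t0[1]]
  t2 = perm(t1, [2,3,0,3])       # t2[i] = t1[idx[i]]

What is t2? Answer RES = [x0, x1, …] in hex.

RES = [0x89, 0x50, 0xf6, 0x50]

  t0: 9e 50 b6 ba
  t1: f6 9e 89 50
  t2: 89 50 f6 50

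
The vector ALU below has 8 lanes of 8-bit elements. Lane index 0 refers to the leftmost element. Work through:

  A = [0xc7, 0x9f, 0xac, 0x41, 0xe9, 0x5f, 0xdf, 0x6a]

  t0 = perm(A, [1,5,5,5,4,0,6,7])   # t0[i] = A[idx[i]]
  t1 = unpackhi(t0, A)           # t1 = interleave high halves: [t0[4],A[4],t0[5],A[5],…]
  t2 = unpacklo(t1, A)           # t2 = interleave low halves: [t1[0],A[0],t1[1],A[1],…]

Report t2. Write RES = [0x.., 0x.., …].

t0 = [0x9f, 0x5f, 0x5f, 0x5f, 0xe9, 0xc7, 0xdf, 0x6a]
t1 = [0xe9, 0xe9, 0xc7, 0x5f, 0xdf, 0xdf, 0x6a, 0x6a]
t2 = [0xe9, 0xc7, 0xe9, 0x9f, 0xc7, 0xac, 0x5f, 0x41]

RES = [0xe9, 0xc7, 0xe9, 0x9f, 0xc7, 0xac, 0x5f, 0x41]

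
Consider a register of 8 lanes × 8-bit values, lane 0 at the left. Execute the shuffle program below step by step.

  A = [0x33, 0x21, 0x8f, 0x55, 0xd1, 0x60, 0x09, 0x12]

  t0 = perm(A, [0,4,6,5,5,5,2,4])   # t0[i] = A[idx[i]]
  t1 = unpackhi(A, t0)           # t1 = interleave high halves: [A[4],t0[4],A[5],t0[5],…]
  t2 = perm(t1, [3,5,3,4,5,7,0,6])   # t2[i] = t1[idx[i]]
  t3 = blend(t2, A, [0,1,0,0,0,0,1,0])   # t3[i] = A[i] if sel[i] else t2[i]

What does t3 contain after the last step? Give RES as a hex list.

RES = [ 0x60  0x21  0x60  0x09  0x8f  0xd1  0x09  0x12 ]

→ t0 |33|d1|09|60|60|60|8f|d1|
→ t1 |d1|60|60|60|09|8f|12|d1|
→ t2 |60|8f|60|09|8f|d1|d1|12|
→ t3 |60|21|60|09|8f|d1|09|12|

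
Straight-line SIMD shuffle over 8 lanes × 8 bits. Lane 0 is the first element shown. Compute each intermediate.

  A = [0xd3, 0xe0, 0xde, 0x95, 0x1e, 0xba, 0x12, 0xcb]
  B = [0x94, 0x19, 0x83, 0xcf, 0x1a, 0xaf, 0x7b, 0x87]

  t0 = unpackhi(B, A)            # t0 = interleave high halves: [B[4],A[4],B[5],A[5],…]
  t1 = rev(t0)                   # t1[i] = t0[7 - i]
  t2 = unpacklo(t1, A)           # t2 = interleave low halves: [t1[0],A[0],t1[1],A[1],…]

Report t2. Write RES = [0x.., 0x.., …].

t0 = [0x1a, 0x1e, 0xaf, 0xba, 0x7b, 0x12, 0x87, 0xcb]
t1 = [0xcb, 0x87, 0x12, 0x7b, 0xba, 0xaf, 0x1e, 0x1a]
t2 = [0xcb, 0xd3, 0x87, 0xe0, 0x12, 0xde, 0x7b, 0x95]

RES = [0xcb, 0xd3, 0x87, 0xe0, 0x12, 0xde, 0x7b, 0x95]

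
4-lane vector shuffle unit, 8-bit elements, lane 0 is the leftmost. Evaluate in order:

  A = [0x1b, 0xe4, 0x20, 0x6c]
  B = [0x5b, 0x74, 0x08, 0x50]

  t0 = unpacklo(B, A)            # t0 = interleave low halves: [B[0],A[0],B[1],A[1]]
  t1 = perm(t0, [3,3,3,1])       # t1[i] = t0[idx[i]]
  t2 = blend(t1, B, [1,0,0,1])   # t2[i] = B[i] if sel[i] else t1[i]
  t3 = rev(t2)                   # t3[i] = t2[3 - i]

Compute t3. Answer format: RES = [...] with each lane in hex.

  t0: 5b 1b 74 e4
  t1: e4 e4 e4 1b
  t2: 5b e4 e4 50
  t3: 50 e4 e4 5b

RES = [ 0x50  0xe4  0xe4  0x5b ]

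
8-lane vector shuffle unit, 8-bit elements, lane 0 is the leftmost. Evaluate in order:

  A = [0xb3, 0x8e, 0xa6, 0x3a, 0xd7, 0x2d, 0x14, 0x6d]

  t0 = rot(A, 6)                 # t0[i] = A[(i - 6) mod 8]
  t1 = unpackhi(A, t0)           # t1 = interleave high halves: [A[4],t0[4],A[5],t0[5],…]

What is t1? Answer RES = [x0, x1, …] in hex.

RES = [0xd7, 0x14, 0x2d, 0x6d, 0x14, 0xb3, 0x6d, 0x8e]

→ t0 |a6|3a|d7|2d|14|6d|b3|8e|
→ t1 |d7|14|2d|6d|14|b3|6d|8e|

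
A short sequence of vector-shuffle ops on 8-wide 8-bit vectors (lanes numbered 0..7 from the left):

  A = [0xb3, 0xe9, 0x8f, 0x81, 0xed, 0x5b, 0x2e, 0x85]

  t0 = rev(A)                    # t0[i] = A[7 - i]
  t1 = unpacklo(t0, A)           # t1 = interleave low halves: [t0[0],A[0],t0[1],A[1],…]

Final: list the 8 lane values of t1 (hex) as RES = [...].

RES = [0x85, 0xb3, 0x2e, 0xe9, 0x5b, 0x8f, 0xed, 0x81]

→ t0 |85|2e|5b|ed|81|8f|e9|b3|
→ t1 |85|b3|2e|e9|5b|8f|ed|81|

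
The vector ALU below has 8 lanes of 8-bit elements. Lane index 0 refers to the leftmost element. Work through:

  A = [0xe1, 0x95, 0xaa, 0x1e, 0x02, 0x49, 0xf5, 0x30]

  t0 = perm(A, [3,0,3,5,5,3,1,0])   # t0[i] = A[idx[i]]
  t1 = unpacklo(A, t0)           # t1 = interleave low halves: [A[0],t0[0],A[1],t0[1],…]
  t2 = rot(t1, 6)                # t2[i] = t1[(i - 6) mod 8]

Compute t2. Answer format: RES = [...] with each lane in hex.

  t0: 1e e1 1e 49 49 1e 95 e1
  t1: e1 1e 95 e1 aa 1e 1e 49
  t2: 95 e1 aa 1e 1e 49 e1 1e

RES = [ 0x95  0xe1  0xaa  0x1e  0x1e  0x49  0xe1  0x1e ]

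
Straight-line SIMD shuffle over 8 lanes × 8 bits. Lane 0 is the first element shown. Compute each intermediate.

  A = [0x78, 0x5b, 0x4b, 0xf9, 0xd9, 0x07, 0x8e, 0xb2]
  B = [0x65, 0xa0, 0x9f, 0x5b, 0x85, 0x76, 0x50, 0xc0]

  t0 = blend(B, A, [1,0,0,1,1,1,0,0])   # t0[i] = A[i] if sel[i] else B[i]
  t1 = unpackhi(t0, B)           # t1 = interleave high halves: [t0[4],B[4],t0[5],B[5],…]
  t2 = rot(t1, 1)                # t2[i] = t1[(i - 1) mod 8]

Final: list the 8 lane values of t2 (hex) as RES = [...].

RES = [ 0xc0  0xd9  0x85  0x07  0x76  0x50  0x50  0xc0 ]

t0 = [0x78, 0xa0, 0x9f, 0xf9, 0xd9, 0x07, 0x50, 0xc0]
t1 = [0xd9, 0x85, 0x07, 0x76, 0x50, 0x50, 0xc0, 0xc0]
t2 = [0xc0, 0xd9, 0x85, 0x07, 0x76, 0x50, 0x50, 0xc0]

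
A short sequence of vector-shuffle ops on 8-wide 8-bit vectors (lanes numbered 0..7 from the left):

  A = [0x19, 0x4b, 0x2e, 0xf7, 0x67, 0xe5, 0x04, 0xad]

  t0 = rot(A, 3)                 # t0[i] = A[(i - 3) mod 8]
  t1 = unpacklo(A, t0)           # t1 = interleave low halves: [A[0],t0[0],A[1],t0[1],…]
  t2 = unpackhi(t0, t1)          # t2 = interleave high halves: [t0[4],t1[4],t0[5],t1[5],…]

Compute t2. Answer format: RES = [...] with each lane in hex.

  t0: e5 04 ad 19 4b 2e f7 67
  t1: 19 e5 4b 04 2e ad f7 19
  t2: 4b 2e 2e ad f7 f7 67 19

RES = [ 0x4b  0x2e  0x2e  0xad  0xf7  0xf7  0x67  0x19 ]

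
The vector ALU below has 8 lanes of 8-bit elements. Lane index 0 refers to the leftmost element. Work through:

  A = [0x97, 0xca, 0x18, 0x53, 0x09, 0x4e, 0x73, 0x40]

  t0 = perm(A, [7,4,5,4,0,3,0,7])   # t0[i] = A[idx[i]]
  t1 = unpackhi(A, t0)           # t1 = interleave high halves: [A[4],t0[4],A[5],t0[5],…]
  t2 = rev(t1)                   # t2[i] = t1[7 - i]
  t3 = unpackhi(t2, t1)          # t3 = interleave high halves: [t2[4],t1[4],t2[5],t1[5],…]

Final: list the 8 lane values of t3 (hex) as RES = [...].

RES = [0x53, 0x73, 0x4e, 0x97, 0x97, 0x40, 0x09, 0x40]

  t0: 40 09 4e 09 97 53 97 40
  t1: 09 97 4e 53 73 97 40 40
  t2: 40 40 97 73 53 4e 97 09
  t3: 53 73 4e 97 97 40 09 40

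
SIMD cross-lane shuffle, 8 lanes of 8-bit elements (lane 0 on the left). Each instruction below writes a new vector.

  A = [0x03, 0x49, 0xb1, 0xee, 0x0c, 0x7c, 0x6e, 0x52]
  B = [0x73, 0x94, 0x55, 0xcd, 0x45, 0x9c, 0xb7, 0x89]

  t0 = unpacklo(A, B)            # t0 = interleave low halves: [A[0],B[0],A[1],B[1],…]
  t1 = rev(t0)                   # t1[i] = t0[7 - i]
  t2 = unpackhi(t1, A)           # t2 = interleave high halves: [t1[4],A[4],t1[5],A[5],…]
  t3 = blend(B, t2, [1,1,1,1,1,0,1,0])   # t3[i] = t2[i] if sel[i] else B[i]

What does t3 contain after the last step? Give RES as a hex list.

RES = [0x94, 0x0c, 0x49, 0x7c, 0x73, 0x9c, 0x03, 0x89]

  t0: 03 73 49 94 b1 55 ee cd
  t1: cd ee 55 b1 94 49 73 03
  t2: 94 0c 49 7c 73 6e 03 52
  t3: 94 0c 49 7c 73 9c 03 89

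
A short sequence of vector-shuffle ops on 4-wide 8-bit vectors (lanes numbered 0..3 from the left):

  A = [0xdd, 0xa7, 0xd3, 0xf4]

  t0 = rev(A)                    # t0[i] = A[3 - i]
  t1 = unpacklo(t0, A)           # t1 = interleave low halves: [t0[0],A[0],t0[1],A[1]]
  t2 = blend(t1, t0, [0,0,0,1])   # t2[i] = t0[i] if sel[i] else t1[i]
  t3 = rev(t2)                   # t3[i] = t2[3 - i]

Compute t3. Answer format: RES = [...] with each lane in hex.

→ t0 |f4|d3|a7|dd|
→ t1 |f4|dd|d3|a7|
→ t2 |f4|dd|d3|dd|
→ t3 |dd|d3|dd|f4|

RES = [ 0xdd  0xd3  0xdd  0xf4 ]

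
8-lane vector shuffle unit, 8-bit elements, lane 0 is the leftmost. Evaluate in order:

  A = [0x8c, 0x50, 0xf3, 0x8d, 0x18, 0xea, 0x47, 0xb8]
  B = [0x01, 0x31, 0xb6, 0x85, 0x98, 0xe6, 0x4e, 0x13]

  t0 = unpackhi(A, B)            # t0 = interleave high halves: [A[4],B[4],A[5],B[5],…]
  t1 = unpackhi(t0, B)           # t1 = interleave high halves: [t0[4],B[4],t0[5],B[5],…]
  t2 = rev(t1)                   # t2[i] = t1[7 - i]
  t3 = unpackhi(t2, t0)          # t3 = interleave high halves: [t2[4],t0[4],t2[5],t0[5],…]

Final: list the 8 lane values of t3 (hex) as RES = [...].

t0 = [0x18, 0x98, 0xea, 0xe6, 0x47, 0x4e, 0xb8, 0x13]
t1 = [0x47, 0x98, 0x4e, 0xe6, 0xb8, 0x4e, 0x13, 0x13]
t2 = [0x13, 0x13, 0x4e, 0xb8, 0xe6, 0x4e, 0x98, 0x47]
t3 = [0xe6, 0x47, 0x4e, 0x4e, 0x98, 0xb8, 0x47, 0x13]

RES = [0xe6, 0x47, 0x4e, 0x4e, 0x98, 0xb8, 0x47, 0x13]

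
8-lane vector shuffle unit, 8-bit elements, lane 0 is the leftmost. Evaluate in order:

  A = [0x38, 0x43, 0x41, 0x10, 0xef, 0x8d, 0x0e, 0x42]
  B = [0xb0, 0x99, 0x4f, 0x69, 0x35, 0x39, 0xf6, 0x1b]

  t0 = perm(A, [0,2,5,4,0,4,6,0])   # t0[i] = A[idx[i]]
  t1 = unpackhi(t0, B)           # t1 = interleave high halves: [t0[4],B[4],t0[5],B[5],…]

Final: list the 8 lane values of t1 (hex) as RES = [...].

RES = [0x38, 0x35, 0xef, 0x39, 0x0e, 0xf6, 0x38, 0x1b]

→ t0 |38|41|8d|ef|38|ef|0e|38|
→ t1 |38|35|ef|39|0e|f6|38|1b|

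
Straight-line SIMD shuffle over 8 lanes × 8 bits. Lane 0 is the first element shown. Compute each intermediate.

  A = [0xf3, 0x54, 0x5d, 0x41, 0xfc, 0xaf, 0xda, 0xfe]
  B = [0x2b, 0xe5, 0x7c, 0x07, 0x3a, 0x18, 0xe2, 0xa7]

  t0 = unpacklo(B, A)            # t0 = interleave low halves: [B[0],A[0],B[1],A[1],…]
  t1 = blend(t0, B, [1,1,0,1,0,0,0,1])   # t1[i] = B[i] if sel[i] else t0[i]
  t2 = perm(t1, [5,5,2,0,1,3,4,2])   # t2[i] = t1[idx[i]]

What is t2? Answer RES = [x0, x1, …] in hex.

→ t0 |2b|f3|e5|54|7c|5d|07|41|
→ t1 |2b|e5|e5|07|7c|5d|07|a7|
→ t2 |5d|5d|e5|2b|e5|07|7c|e5|

RES = [0x5d, 0x5d, 0xe5, 0x2b, 0xe5, 0x07, 0x7c, 0xe5]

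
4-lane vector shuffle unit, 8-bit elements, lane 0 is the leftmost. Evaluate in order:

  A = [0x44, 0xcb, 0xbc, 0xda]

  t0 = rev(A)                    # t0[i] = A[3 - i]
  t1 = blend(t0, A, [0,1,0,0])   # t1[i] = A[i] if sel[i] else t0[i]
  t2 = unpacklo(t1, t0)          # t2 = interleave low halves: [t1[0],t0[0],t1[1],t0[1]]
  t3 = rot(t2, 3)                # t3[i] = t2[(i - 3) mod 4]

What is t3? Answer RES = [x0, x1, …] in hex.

  t0: da bc cb 44
  t1: da cb cb 44
  t2: da da cb bc
  t3: da cb bc da

RES = [ 0xda  0xcb  0xbc  0xda ]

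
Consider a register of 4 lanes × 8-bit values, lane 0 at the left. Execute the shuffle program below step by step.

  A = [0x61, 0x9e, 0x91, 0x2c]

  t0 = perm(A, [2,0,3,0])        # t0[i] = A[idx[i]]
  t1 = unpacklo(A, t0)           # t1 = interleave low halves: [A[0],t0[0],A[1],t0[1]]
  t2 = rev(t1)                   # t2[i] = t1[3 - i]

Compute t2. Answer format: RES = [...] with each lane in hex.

RES = [ 0x61  0x9e  0x91  0x61 ]

  t0: 91 61 2c 61
  t1: 61 91 9e 61
  t2: 61 9e 91 61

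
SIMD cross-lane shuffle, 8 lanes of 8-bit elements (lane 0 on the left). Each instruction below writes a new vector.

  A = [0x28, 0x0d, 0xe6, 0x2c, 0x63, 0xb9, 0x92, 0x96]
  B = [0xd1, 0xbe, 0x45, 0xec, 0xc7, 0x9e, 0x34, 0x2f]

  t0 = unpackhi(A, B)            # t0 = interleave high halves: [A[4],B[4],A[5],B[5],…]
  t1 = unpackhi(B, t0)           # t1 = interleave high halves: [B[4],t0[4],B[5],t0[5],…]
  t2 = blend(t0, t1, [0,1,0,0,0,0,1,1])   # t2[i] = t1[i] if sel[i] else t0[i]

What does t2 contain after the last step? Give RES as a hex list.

→ t0 |63|c7|b9|9e|92|34|96|2f|
→ t1 |c7|92|9e|34|34|96|2f|2f|
→ t2 |63|92|b9|9e|92|34|2f|2f|

RES = [ 0x63  0x92  0xb9  0x9e  0x92  0x34  0x2f  0x2f ]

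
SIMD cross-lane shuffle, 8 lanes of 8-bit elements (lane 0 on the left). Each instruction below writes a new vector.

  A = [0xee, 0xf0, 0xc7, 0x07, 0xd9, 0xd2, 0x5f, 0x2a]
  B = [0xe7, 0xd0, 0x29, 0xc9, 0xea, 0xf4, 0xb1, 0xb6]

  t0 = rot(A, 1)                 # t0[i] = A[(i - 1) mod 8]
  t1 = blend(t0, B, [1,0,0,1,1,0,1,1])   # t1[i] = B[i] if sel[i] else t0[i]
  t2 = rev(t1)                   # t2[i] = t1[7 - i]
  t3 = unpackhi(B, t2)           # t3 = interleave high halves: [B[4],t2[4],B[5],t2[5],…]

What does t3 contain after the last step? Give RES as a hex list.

RES = [ 0xea  0xc9  0xf4  0xf0  0xb1  0xee  0xb6  0xe7 ]

t0 = [0x2a, 0xee, 0xf0, 0xc7, 0x07, 0xd9, 0xd2, 0x5f]
t1 = [0xe7, 0xee, 0xf0, 0xc9, 0xea, 0xd9, 0xb1, 0xb6]
t2 = [0xb6, 0xb1, 0xd9, 0xea, 0xc9, 0xf0, 0xee, 0xe7]
t3 = [0xea, 0xc9, 0xf4, 0xf0, 0xb1, 0xee, 0xb6, 0xe7]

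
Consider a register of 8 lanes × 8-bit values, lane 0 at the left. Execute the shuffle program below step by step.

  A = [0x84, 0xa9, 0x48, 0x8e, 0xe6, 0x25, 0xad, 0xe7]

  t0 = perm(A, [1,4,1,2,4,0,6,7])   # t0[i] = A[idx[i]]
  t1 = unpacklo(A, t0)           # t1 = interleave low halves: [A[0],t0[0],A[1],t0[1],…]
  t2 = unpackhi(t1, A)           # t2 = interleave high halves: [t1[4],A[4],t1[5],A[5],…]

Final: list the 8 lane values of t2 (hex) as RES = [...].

  t0: a9 e6 a9 48 e6 84 ad e7
  t1: 84 a9 a9 e6 48 a9 8e 48
  t2: 48 e6 a9 25 8e ad 48 e7

RES = [ 0x48  0xe6  0xa9  0x25  0x8e  0xad  0x48  0xe7 ]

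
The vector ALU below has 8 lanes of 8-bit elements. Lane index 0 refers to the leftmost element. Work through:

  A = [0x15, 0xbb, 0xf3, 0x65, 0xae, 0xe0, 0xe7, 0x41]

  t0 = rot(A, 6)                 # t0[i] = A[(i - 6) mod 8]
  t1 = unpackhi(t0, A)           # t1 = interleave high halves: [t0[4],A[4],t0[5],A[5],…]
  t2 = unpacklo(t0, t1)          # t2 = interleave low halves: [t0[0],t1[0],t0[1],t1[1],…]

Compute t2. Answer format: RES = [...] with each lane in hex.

  t0: f3 65 ae e0 e7 41 15 bb
  t1: e7 ae 41 e0 15 e7 bb 41
  t2: f3 e7 65 ae ae 41 e0 e0

RES = [0xf3, 0xe7, 0x65, 0xae, 0xae, 0x41, 0xe0, 0xe0]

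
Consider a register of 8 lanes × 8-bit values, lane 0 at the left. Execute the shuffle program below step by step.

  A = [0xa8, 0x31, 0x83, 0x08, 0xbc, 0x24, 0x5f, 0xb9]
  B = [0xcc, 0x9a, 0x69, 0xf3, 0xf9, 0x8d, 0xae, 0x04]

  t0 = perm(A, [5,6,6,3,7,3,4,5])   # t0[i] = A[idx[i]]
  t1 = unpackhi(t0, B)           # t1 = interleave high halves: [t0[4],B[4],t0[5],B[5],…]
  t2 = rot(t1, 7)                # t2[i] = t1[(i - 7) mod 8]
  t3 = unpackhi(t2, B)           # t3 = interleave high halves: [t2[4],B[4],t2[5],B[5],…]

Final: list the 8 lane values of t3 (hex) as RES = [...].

RES = [ 0xae  0xf9  0x24  0x8d  0x04  0xae  0xb9  0x04 ]

t0 = [0x24, 0x5f, 0x5f, 0x08, 0xb9, 0x08, 0xbc, 0x24]
t1 = [0xb9, 0xf9, 0x08, 0x8d, 0xbc, 0xae, 0x24, 0x04]
t2 = [0xf9, 0x08, 0x8d, 0xbc, 0xae, 0x24, 0x04, 0xb9]
t3 = [0xae, 0xf9, 0x24, 0x8d, 0x04, 0xae, 0xb9, 0x04]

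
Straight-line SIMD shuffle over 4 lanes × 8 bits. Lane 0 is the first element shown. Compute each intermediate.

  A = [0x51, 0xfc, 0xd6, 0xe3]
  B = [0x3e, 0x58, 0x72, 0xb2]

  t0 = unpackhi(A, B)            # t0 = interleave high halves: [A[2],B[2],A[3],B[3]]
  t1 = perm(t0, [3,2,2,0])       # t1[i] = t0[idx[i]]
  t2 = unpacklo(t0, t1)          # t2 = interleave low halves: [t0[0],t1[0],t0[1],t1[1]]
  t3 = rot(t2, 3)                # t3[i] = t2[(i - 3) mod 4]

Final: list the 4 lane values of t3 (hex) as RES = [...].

RES = [0xb2, 0x72, 0xe3, 0xd6]

t0 = [0xd6, 0x72, 0xe3, 0xb2]
t1 = [0xb2, 0xe3, 0xe3, 0xd6]
t2 = [0xd6, 0xb2, 0x72, 0xe3]
t3 = [0xb2, 0x72, 0xe3, 0xd6]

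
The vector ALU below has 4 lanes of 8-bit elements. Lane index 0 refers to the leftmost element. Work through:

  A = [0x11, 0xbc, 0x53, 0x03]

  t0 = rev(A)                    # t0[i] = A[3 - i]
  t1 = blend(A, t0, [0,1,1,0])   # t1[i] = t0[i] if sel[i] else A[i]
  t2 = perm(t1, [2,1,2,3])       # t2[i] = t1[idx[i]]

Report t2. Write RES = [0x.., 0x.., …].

  t0: 03 53 bc 11
  t1: 11 53 bc 03
  t2: bc 53 bc 03

RES = [ 0xbc  0x53  0xbc  0x03 ]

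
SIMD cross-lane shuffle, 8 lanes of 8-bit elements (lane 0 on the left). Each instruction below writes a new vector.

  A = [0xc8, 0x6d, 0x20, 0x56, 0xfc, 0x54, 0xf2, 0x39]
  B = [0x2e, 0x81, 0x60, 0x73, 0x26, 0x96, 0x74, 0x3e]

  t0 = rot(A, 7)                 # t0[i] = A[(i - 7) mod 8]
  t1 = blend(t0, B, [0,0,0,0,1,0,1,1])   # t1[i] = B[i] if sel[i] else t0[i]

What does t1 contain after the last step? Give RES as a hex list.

RES = [ 0x6d  0x20  0x56  0xfc  0x26  0xf2  0x74  0x3e ]

t0 = [0x6d, 0x20, 0x56, 0xfc, 0x54, 0xf2, 0x39, 0xc8]
t1 = [0x6d, 0x20, 0x56, 0xfc, 0x26, 0xf2, 0x74, 0x3e]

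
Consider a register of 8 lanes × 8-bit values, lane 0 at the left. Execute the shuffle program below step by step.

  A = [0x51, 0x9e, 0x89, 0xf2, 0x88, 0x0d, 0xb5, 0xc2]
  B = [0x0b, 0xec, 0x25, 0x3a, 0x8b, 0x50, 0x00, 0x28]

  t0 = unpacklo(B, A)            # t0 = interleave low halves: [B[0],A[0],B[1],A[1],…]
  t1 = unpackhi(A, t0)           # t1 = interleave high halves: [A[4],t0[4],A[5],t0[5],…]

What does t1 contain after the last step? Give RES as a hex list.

  t0: 0b 51 ec 9e 25 89 3a f2
  t1: 88 25 0d 89 b5 3a c2 f2

RES = [0x88, 0x25, 0x0d, 0x89, 0xb5, 0x3a, 0xc2, 0xf2]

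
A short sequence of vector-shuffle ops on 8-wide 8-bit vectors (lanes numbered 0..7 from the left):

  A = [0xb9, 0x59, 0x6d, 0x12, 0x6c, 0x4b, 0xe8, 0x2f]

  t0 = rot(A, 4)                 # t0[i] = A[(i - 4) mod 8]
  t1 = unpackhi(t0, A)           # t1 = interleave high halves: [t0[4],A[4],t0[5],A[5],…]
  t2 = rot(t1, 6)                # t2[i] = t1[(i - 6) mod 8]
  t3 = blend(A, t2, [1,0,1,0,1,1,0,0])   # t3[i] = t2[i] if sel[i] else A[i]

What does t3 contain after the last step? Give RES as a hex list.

t0 = [0x6c, 0x4b, 0xe8, 0x2f, 0xb9, 0x59, 0x6d, 0x12]
t1 = [0xb9, 0x6c, 0x59, 0x4b, 0x6d, 0xe8, 0x12, 0x2f]
t2 = [0x59, 0x4b, 0x6d, 0xe8, 0x12, 0x2f, 0xb9, 0x6c]
t3 = [0x59, 0x59, 0x6d, 0x12, 0x12, 0x2f, 0xe8, 0x2f]

RES = [0x59, 0x59, 0x6d, 0x12, 0x12, 0x2f, 0xe8, 0x2f]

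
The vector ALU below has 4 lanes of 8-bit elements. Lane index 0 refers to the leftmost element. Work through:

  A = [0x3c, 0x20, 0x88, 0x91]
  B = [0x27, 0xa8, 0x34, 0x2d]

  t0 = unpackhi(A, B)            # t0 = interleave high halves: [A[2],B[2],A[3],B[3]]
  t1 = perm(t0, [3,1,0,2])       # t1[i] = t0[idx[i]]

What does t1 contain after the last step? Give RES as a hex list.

t0 = [0x88, 0x34, 0x91, 0x2d]
t1 = [0x2d, 0x34, 0x88, 0x91]

RES = [0x2d, 0x34, 0x88, 0x91]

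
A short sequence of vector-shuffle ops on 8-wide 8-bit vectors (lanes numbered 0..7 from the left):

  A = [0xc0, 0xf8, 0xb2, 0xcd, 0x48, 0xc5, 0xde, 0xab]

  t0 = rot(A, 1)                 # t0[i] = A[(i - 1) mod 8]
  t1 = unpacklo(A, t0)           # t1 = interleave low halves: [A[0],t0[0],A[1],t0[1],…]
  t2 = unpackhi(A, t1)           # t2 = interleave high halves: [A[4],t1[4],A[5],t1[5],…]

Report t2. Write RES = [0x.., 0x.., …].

RES = [0x48, 0xb2, 0xc5, 0xf8, 0xde, 0xcd, 0xab, 0xb2]

  t0: ab c0 f8 b2 cd 48 c5 de
  t1: c0 ab f8 c0 b2 f8 cd b2
  t2: 48 b2 c5 f8 de cd ab b2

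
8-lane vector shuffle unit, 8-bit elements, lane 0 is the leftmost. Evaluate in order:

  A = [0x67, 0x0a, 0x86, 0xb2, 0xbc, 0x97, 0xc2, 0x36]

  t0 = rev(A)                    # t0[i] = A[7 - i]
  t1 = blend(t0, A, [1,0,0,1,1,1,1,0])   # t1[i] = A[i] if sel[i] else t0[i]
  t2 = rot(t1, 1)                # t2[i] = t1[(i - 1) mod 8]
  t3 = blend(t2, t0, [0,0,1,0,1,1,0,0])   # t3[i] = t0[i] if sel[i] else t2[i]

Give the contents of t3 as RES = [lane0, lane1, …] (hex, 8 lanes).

t0 = [0x36, 0xc2, 0x97, 0xbc, 0xb2, 0x86, 0x0a, 0x67]
t1 = [0x67, 0xc2, 0x97, 0xb2, 0xbc, 0x97, 0xc2, 0x67]
t2 = [0x67, 0x67, 0xc2, 0x97, 0xb2, 0xbc, 0x97, 0xc2]
t3 = [0x67, 0x67, 0x97, 0x97, 0xb2, 0x86, 0x97, 0xc2]

RES = [ 0x67  0x67  0x97  0x97  0xb2  0x86  0x97  0xc2 ]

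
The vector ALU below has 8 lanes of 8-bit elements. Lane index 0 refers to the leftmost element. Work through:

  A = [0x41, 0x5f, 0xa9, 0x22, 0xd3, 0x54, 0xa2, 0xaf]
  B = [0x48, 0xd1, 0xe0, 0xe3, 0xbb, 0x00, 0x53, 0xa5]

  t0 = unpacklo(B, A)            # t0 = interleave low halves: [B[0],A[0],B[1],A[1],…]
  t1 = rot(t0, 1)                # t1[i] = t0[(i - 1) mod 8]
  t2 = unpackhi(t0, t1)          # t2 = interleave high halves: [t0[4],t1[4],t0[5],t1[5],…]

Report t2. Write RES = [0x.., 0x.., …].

RES = [0xe0, 0x5f, 0xa9, 0xe0, 0xe3, 0xa9, 0x22, 0xe3]

t0 = [0x48, 0x41, 0xd1, 0x5f, 0xe0, 0xa9, 0xe3, 0x22]
t1 = [0x22, 0x48, 0x41, 0xd1, 0x5f, 0xe0, 0xa9, 0xe3]
t2 = [0xe0, 0x5f, 0xa9, 0xe0, 0xe3, 0xa9, 0x22, 0xe3]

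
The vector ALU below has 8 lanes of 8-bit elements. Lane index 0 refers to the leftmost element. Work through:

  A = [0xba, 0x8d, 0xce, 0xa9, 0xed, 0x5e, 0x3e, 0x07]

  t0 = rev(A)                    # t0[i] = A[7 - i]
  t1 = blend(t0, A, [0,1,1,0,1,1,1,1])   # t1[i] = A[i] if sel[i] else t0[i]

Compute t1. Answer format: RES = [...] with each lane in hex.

RES = [ 0x07  0x8d  0xce  0xed  0xed  0x5e  0x3e  0x07 ]

  t0: 07 3e 5e ed a9 ce 8d ba
  t1: 07 8d ce ed ed 5e 3e 07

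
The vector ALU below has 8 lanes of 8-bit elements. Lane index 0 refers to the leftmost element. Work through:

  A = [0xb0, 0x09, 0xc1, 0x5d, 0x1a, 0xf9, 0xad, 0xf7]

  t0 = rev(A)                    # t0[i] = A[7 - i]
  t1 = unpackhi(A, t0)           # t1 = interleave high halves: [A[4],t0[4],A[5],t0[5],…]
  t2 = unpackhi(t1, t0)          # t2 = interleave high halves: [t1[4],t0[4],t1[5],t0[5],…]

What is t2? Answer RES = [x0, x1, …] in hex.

RES = [0xad, 0x5d, 0x09, 0xc1, 0xf7, 0x09, 0xb0, 0xb0]

  t0: f7 ad f9 1a 5d c1 09 b0
  t1: 1a 5d f9 c1 ad 09 f7 b0
  t2: ad 5d 09 c1 f7 09 b0 b0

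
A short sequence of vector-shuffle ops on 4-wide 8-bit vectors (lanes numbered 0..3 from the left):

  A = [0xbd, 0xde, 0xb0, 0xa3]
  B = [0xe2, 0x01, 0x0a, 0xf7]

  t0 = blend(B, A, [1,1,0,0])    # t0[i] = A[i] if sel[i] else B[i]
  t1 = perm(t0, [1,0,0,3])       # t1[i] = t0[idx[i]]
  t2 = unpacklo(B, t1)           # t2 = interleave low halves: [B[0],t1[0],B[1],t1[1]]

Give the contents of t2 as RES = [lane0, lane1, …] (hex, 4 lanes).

RES = [0xe2, 0xde, 0x01, 0xbd]

  t0: bd de 0a f7
  t1: de bd bd f7
  t2: e2 de 01 bd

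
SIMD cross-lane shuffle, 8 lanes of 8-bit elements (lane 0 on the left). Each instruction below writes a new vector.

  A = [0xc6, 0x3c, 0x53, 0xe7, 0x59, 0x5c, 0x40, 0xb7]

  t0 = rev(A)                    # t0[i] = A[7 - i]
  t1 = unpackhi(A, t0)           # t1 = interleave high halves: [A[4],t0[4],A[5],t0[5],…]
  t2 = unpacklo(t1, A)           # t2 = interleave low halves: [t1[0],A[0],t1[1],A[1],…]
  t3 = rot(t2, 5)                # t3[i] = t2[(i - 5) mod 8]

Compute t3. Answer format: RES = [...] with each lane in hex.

t0 = [0xb7, 0x40, 0x5c, 0x59, 0xe7, 0x53, 0x3c, 0xc6]
t1 = [0x59, 0xe7, 0x5c, 0x53, 0x40, 0x3c, 0xb7, 0xc6]
t2 = [0x59, 0xc6, 0xe7, 0x3c, 0x5c, 0x53, 0x53, 0xe7]
t3 = [0x3c, 0x5c, 0x53, 0x53, 0xe7, 0x59, 0xc6, 0xe7]

RES = [0x3c, 0x5c, 0x53, 0x53, 0xe7, 0x59, 0xc6, 0xe7]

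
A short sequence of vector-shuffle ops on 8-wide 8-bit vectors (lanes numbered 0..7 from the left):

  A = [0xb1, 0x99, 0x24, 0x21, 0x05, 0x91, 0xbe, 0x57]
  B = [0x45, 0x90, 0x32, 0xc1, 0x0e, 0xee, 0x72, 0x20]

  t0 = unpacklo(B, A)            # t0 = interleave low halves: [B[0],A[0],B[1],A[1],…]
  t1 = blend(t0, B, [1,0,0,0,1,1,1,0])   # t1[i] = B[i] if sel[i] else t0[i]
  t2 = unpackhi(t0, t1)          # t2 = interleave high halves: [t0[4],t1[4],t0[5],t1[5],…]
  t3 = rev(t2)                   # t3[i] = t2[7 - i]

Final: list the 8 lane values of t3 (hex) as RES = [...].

RES = [ 0x21  0x21  0x72  0xc1  0xee  0x24  0x0e  0x32 ]

t0 = [0x45, 0xb1, 0x90, 0x99, 0x32, 0x24, 0xc1, 0x21]
t1 = [0x45, 0xb1, 0x90, 0x99, 0x0e, 0xee, 0x72, 0x21]
t2 = [0x32, 0x0e, 0x24, 0xee, 0xc1, 0x72, 0x21, 0x21]
t3 = [0x21, 0x21, 0x72, 0xc1, 0xee, 0x24, 0x0e, 0x32]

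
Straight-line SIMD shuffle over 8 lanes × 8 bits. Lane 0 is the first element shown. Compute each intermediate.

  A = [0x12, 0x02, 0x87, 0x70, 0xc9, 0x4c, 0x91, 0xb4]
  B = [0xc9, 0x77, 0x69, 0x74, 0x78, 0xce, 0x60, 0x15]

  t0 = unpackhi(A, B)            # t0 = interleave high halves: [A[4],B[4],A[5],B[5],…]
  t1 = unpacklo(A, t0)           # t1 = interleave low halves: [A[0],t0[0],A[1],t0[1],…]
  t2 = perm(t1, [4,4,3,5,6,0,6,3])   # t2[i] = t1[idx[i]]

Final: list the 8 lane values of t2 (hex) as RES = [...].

  t0: c9 78 4c ce 91 60 b4 15
  t1: 12 c9 02 78 87 4c 70 ce
  t2: 87 87 78 4c 70 12 70 78

RES = [0x87, 0x87, 0x78, 0x4c, 0x70, 0x12, 0x70, 0x78]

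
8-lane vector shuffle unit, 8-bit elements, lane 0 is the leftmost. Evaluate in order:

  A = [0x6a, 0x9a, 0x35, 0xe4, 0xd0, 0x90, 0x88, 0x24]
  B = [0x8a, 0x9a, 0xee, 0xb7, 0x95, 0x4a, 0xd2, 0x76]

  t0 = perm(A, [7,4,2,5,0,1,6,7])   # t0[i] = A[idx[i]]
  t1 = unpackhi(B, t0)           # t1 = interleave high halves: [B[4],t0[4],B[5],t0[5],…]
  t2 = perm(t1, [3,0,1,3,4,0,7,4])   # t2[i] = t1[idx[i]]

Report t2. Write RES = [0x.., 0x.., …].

→ t0 |24|d0|35|90|6a|9a|88|24|
→ t1 |95|6a|4a|9a|d2|88|76|24|
→ t2 |9a|95|6a|9a|d2|95|24|d2|

RES = [0x9a, 0x95, 0x6a, 0x9a, 0xd2, 0x95, 0x24, 0xd2]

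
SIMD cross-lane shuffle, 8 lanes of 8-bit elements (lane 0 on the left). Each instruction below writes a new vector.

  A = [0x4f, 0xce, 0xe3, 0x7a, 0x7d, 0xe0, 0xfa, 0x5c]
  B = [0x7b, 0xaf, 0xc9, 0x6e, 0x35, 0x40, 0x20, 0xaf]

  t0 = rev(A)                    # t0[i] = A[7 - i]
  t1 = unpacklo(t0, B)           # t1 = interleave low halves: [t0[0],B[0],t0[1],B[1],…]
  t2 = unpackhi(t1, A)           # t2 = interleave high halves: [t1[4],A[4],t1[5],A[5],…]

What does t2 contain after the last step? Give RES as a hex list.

  t0: 5c fa e0 7d 7a e3 ce 4f
  t1: 5c 7b fa af e0 c9 7d 6e
  t2: e0 7d c9 e0 7d fa 6e 5c

RES = [ 0xe0  0x7d  0xc9  0xe0  0x7d  0xfa  0x6e  0x5c ]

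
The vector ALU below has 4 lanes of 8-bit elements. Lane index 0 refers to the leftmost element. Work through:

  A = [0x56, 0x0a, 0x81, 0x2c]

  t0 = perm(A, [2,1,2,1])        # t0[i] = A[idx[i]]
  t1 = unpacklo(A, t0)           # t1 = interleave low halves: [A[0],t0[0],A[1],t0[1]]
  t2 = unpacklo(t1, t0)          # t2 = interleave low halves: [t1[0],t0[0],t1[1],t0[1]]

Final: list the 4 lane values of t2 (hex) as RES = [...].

RES = [0x56, 0x81, 0x81, 0x0a]

t0 = [0x81, 0x0a, 0x81, 0x0a]
t1 = [0x56, 0x81, 0x0a, 0x0a]
t2 = [0x56, 0x81, 0x81, 0x0a]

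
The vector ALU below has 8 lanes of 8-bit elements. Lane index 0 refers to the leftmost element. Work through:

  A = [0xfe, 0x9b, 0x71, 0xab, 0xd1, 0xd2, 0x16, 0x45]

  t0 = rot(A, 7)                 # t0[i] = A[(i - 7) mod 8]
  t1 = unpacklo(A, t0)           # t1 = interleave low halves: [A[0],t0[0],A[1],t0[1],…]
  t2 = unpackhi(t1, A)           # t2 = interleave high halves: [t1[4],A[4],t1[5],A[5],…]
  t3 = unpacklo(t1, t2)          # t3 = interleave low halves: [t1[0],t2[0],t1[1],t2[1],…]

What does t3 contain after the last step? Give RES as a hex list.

t0 = [0x9b, 0x71, 0xab, 0xd1, 0xd2, 0x16, 0x45, 0xfe]
t1 = [0xfe, 0x9b, 0x9b, 0x71, 0x71, 0xab, 0xab, 0xd1]
t2 = [0x71, 0xd1, 0xab, 0xd2, 0xab, 0x16, 0xd1, 0x45]
t3 = [0xfe, 0x71, 0x9b, 0xd1, 0x9b, 0xab, 0x71, 0xd2]

RES = [0xfe, 0x71, 0x9b, 0xd1, 0x9b, 0xab, 0x71, 0xd2]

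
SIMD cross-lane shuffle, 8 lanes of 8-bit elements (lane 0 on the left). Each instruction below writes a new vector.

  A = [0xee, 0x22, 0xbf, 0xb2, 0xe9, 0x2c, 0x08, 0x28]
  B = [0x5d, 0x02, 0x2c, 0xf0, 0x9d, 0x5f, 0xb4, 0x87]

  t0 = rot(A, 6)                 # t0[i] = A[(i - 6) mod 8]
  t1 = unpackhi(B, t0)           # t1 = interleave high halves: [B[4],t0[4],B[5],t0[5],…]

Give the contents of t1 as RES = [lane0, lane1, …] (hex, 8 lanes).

  t0: bf b2 e9 2c 08 28 ee 22
  t1: 9d 08 5f 28 b4 ee 87 22

RES = [ 0x9d  0x08  0x5f  0x28  0xb4  0xee  0x87  0x22 ]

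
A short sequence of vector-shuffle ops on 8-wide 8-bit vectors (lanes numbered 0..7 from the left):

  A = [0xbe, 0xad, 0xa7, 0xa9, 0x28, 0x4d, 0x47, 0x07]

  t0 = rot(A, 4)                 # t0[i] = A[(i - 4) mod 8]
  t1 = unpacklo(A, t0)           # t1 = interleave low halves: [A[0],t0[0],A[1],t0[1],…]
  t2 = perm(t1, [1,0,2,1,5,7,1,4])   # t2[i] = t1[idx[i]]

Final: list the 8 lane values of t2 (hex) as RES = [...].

RES = [0x28, 0xbe, 0xad, 0x28, 0x47, 0x07, 0x28, 0xa7]

  t0: 28 4d 47 07 be ad a7 a9
  t1: be 28 ad 4d a7 47 a9 07
  t2: 28 be ad 28 47 07 28 a7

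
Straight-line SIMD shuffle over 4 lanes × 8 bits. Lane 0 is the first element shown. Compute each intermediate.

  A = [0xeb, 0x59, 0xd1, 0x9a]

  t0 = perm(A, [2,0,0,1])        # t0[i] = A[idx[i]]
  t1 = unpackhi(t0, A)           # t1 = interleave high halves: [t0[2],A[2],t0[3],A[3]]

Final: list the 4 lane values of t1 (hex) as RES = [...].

→ t0 |d1|eb|eb|59|
→ t1 |eb|d1|59|9a|

RES = [0xeb, 0xd1, 0x59, 0x9a]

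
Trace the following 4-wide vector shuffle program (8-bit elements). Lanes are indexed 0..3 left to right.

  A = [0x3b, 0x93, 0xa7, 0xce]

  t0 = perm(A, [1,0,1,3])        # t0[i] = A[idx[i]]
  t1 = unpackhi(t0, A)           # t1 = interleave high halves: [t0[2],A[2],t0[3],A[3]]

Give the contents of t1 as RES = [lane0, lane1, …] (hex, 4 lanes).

RES = [0x93, 0xa7, 0xce, 0xce]

t0 = [0x93, 0x3b, 0x93, 0xce]
t1 = [0x93, 0xa7, 0xce, 0xce]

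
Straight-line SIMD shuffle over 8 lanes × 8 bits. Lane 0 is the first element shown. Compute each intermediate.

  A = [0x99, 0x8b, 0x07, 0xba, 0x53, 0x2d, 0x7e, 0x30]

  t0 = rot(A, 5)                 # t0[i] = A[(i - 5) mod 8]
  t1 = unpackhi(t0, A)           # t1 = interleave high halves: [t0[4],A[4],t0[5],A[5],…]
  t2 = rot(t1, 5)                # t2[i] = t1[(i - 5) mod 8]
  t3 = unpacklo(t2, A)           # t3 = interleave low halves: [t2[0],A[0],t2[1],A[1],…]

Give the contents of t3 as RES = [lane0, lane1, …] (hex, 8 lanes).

RES = [0x2d, 0x99, 0x8b, 0x8b, 0x7e, 0x07, 0x07, 0xba]

t0 = [0xba, 0x53, 0x2d, 0x7e, 0x30, 0x99, 0x8b, 0x07]
t1 = [0x30, 0x53, 0x99, 0x2d, 0x8b, 0x7e, 0x07, 0x30]
t2 = [0x2d, 0x8b, 0x7e, 0x07, 0x30, 0x30, 0x53, 0x99]
t3 = [0x2d, 0x99, 0x8b, 0x8b, 0x7e, 0x07, 0x07, 0xba]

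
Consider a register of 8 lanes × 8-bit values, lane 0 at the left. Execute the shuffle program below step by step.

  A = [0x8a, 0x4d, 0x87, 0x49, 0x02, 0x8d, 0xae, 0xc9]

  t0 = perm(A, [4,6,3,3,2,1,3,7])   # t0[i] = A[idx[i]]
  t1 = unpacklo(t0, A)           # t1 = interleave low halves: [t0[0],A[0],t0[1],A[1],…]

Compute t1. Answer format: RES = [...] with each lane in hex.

t0 = [0x02, 0xae, 0x49, 0x49, 0x87, 0x4d, 0x49, 0xc9]
t1 = [0x02, 0x8a, 0xae, 0x4d, 0x49, 0x87, 0x49, 0x49]

RES = [0x02, 0x8a, 0xae, 0x4d, 0x49, 0x87, 0x49, 0x49]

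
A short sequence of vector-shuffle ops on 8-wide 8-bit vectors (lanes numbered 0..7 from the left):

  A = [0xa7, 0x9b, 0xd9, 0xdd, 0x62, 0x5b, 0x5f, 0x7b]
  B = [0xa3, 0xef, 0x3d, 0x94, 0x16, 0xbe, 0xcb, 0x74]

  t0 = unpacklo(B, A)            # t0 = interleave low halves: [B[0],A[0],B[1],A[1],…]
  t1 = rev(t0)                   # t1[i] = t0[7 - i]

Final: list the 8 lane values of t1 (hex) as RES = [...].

RES = [0xdd, 0x94, 0xd9, 0x3d, 0x9b, 0xef, 0xa7, 0xa3]

  t0: a3 a7 ef 9b 3d d9 94 dd
  t1: dd 94 d9 3d 9b ef a7 a3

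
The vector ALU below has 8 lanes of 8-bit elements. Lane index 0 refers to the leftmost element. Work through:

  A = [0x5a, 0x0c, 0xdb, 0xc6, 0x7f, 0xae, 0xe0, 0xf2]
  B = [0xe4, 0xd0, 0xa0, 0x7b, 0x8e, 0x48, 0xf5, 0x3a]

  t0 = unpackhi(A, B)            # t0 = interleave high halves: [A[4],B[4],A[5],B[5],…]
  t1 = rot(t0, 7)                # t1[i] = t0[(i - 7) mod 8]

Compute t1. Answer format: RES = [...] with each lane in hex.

  t0: 7f 8e ae 48 e0 f5 f2 3a
  t1: 8e ae 48 e0 f5 f2 3a 7f

RES = [ 0x8e  0xae  0x48  0xe0  0xf5  0xf2  0x3a  0x7f ]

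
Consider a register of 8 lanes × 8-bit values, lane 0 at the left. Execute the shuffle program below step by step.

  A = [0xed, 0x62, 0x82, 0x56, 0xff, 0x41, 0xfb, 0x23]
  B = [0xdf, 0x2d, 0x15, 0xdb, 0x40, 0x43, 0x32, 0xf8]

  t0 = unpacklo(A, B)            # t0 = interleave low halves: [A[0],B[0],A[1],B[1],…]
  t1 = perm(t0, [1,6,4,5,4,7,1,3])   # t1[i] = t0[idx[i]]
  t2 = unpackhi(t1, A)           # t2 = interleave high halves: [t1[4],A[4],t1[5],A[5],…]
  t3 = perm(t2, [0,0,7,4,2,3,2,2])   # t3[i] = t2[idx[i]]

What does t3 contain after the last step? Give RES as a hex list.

RES = [0x82, 0x82, 0x23, 0xdf, 0xdb, 0x41, 0xdb, 0xdb]

t0 = [0xed, 0xdf, 0x62, 0x2d, 0x82, 0x15, 0x56, 0xdb]
t1 = [0xdf, 0x56, 0x82, 0x15, 0x82, 0xdb, 0xdf, 0x2d]
t2 = [0x82, 0xff, 0xdb, 0x41, 0xdf, 0xfb, 0x2d, 0x23]
t3 = [0x82, 0x82, 0x23, 0xdf, 0xdb, 0x41, 0xdb, 0xdb]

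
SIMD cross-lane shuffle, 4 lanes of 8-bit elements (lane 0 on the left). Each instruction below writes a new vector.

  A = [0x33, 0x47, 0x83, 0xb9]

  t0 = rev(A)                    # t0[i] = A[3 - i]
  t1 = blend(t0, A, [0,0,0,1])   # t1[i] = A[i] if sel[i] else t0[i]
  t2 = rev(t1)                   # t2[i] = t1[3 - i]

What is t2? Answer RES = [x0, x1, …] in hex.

→ t0 |b9|83|47|33|
→ t1 |b9|83|47|b9|
→ t2 |b9|47|83|b9|

RES = [0xb9, 0x47, 0x83, 0xb9]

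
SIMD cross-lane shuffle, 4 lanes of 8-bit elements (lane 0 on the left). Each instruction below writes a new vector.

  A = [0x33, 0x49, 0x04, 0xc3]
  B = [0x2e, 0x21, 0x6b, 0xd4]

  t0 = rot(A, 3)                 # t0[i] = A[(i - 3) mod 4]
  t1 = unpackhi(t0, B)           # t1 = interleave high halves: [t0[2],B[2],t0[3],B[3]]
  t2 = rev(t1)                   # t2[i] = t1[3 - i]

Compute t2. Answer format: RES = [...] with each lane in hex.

RES = [0xd4, 0x33, 0x6b, 0xc3]

t0 = [0x49, 0x04, 0xc3, 0x33]
t1 = [0xc3, 0x6b, 0x33, 0xd4]
t2 = [0xd4, 0x33, 0x6b, 0xc3]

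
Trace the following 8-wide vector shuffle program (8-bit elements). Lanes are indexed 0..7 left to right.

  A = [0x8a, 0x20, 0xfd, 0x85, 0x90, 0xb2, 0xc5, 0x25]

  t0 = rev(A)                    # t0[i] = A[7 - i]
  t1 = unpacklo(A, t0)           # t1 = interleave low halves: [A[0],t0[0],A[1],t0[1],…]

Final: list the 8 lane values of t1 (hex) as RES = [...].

RES = [0x8a, 0x25, 0x20, 0xc5, 0xfd, 0xb2, 0x85, 0x90]

  t0: 25 c5 b2 90 85 fd 20 8a
  t1: 8a 25 20 c5 fd b2 85 90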